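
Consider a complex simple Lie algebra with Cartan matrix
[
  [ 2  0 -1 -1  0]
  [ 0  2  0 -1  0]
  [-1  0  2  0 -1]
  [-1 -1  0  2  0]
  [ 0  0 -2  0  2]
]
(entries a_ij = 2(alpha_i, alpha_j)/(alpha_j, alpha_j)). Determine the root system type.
The matrix has rank 5 with 2's on the diagonal. Reading the off-diagonal entries as Dynkin edges (a single edge where a_ij = a_ji = -1; a double or triple edge where a_ij * a_ji = 2 or 3), the diagram is a chain of 5 nodes with a double edge at one end; the terminal node there is the unique long simple root (C_5). One simple-root ordering that puts it in standard form is (alpha_2, alpha_4, alpha_1, alpha_3, alpha_5). So the algebra is type C_5, i.e. sp(10).

C5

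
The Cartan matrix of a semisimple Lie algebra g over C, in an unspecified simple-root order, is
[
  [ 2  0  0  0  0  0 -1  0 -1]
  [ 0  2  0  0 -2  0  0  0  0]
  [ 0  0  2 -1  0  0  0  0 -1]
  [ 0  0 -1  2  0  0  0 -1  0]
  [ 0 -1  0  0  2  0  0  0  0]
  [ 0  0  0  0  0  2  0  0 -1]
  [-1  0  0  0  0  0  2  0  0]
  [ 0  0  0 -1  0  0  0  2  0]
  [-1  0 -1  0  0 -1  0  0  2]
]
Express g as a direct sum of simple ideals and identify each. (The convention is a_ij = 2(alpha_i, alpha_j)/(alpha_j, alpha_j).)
B2 + E7

The diagram associated to this matrix has two connected components: the simple roots {alpha_2, alpha_5} form a chain of 2 nodes with a double edge at one end; the terminal node there is the unique short simple root (B_2), and {alpha_1, alpha_3, alpha_4, alpha_6, alpha_7, alpha_8, alpha_9} form a chain of 6 nodes with one extra node attached to the third node from one end (E_7). A semisimple Lie algebra decomposes uniquely as the direct sum of simple ideals, one per connected component of its Dynkin diagram, so g ≅ B_2 ⊕ E_7 (dimension 10 + 133 = 143).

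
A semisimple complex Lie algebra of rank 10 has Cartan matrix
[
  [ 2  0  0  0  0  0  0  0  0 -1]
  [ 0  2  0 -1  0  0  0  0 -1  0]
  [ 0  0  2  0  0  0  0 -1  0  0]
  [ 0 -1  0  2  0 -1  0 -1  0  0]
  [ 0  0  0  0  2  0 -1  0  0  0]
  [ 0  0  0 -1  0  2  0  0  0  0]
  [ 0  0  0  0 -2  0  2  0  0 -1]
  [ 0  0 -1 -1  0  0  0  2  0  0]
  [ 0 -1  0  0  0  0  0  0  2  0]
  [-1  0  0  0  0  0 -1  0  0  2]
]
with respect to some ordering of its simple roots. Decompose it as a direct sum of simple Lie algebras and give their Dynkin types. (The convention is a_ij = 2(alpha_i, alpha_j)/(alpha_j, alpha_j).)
B4 ⊕ E6

The diagram associated to this matrix has two connected components: the simple roots {alpha_1, alpha_5, alpha_7, alpha_10} form a chain of 4 nodes with a double edge at one end; the terminal node there is the unique short simple root (B_4), and {alpha_2, alpha_3, alpha_4, alpha_6, alpha_8, alpha_9} form a chain of 5 nodes with one extra node attached to the third node from one end (E_6). A semisimple Lie algebra decomposes uniquely as the direct sum of simple ideals, one per connected component of its Dynkin diagram, so g ≅ B_4 ⊕ E_6 (dimension 36 + 78 = 114).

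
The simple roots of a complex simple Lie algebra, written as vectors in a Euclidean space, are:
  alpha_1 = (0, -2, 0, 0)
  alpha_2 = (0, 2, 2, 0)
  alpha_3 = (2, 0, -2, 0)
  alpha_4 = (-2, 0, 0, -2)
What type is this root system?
Compute the Cartan integers a_ij = 2(alpha_i, alpha_j)/(alpha_j, alpha_j); the resulting 4x4 Cartan matrix is
[[2, -1, 0, 0], [-2, 2, -1, 0], [0, -1, 2, -1], [0, 0, -1, 2]].
The roots have two lengths (squared-length ratio 2:1); the short ones are alpha_{1}. The associated Dynkin diagram is a chain of 4 nodes with a double edge at one end; the terminal node there is the unique short simple root (B_4), so the type is B_4 (the algebra so(9)).

B4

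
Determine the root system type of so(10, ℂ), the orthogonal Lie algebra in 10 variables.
This is so(10) with 10 even, which has dimension 10(10-1)/2 = 45 and rank 10/2 = 5. In the classification of classical Lie algebras, the orthogonal algebra so(2n) in an even number of variables has type D_n; here n = 5, so the Dynkin diagram is a chain of 3 nodes with a fork of two nodes at one end (D_5). Hence the type is D_5.

D_5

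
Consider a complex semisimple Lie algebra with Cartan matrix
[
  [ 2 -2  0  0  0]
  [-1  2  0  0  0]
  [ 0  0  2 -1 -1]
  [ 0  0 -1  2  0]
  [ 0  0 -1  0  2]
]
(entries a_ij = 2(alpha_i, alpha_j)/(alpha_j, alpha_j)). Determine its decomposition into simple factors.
A3 ⊕ B2

The diagram associated to this matrix has two connected components: the simple roots {alpha_3, alpha_4, alpha_5} form a chain of 3 nodes with single edges (A_3), and {alpha_1, alpha_2} form a chain of 2 nodes with a double edge at one end; the terminal node there is the unique short simple root (B_2). A semisimple Lie algebra decomposes uniquely as the direct sum of simple ideals, one per connected component of its Dynkin diagram, so g ≅ A_3 ⊕ B_2 (dimension 15 + 10 = 25).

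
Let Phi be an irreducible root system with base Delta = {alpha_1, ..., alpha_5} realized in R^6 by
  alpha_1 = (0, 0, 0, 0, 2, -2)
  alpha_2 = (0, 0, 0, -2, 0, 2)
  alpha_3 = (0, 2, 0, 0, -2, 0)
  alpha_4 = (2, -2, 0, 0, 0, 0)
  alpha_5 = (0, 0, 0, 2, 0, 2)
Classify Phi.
Compute the Cartan integers a_ij = 2(alpha_i, alpha_j)/(alpha_j, alpha_j); the resulting 5x5 Cartan matrix is
[[2, -1, -1, 0, -1], [-1, 2, 0, 0, 0], [-1, 0, 2, -1, 0], [0, 0, -1, 2, 0], [-1, 0, 0, 0, 2]].
All simple roots have the same length, so the diagram is simply laced. The associated Dynkin diagram is a chain of 3 nodes with a fork of two nodes at one end (D_5), so the type is D_5 (the algebra so(10)).

D5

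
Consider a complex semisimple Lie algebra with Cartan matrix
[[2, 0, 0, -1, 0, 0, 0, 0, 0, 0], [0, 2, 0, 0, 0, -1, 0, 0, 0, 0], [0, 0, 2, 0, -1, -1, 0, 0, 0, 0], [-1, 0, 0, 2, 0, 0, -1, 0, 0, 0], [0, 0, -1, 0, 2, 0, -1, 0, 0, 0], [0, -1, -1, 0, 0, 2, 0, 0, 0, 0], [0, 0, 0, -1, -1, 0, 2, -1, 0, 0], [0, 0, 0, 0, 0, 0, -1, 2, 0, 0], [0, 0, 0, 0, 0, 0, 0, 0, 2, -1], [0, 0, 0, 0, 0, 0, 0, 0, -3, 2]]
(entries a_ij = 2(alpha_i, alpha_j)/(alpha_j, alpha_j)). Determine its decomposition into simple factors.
type E_8 + type G_2

The diagram associated to this matrix has two connected components: the simple roots {alpha_1, alpha_2, alpha_3, alpha_4, alpha_5, alpha_6, alpha_7, alpha_8} form a chain of 7 nodes with one extra node attached to the third node from one end (E_8), and {alpha_9, alpha_10} form two nodes joined by a triple edge (G_2). A semisimple Lie algebra decomposes uniquely as the direct sum of simple ideals, one per connected component of its Dynkin diagram, so g ≅ E_8 ⊕ G_2 (dimension 248 + 14 = 262).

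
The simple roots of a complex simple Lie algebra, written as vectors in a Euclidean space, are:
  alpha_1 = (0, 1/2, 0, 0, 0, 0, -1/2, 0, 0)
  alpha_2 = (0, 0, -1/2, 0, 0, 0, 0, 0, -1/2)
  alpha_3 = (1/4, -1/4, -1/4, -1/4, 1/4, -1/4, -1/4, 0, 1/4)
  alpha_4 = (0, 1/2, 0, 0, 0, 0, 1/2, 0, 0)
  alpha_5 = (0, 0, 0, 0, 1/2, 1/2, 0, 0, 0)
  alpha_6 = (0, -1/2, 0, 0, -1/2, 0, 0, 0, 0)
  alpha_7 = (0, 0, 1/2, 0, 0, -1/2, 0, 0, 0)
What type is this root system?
E_7

Compute the Cartan integers a_ij = 2(alpha_i, alpha_j)/(alpha_j, alpha_j); the resulting 7x7 Cartan matrix is
[[2, 0, 0, 0, 0, -1, 0], [0, 2, 0, 0, 0, 0, -1], [0, 0, 2, -1, 0, 0, 0], [0, 0, -1, 2, 0, -1, 0], [0, 0, 0, 0, 2, -1, -1], [-1, 0, 0, -1, -1, 2, 0], [0, -1, 0, 0, -1, 0, 2]].
All simple roots have the same length, so the diagram is simply laced. The associated Dynkin diagram is a chain of 6 nodes with one extra node attached to the third node from one end (E_7), so the type is E_7.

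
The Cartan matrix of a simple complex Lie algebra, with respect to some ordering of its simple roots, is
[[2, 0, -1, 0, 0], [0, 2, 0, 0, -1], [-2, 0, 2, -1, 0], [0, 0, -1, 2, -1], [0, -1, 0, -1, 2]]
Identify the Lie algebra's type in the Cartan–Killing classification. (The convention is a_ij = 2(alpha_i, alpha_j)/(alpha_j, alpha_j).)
type B_5

The matrix has rank 5 with 2's on the diagonal. Reading the off-diagonal entries as Dynkin edges (a single edge where a_ij = a_ji = -1; a double or triple edge where a_ij * a_ji = 2 or 3), the diagram is a chain of 5 nodes with a double edge at one end; the terminal node there is the unique short simple root (B_5). One simple-root ordering that puts it in standard form is (alpha_2, alpha_5, alpha_4, alpha_3, alpha_1). So the algebra is type B_5, i.e. so(11).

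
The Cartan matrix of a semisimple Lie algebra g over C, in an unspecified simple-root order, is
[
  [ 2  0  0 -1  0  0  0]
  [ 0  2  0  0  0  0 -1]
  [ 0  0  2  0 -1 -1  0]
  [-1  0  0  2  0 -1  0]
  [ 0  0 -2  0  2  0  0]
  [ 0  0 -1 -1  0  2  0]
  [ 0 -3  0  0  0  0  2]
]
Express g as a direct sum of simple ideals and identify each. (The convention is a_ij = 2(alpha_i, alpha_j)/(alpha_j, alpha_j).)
type C_5 ⊕ type G_2

The diagram associated to this matrix has two connected components: the simple roots {alpha_1, alpha_3, alpha_4, alpha_5, alpha_6} form a chain of 5 nodes with a double edge at one end; the terminal node there is the unique long simple root (C_5), and {alpha_2, alpha_7} form two nodes joined by a triple edge (G_2). A semisimple Lie algebra decomposes uniquely as the direct sum of simple ideals, one per connected component of its Dynkin diagram, so g ≅ C_5 ⊕ G_2 (dimension 55 + 14 = 69).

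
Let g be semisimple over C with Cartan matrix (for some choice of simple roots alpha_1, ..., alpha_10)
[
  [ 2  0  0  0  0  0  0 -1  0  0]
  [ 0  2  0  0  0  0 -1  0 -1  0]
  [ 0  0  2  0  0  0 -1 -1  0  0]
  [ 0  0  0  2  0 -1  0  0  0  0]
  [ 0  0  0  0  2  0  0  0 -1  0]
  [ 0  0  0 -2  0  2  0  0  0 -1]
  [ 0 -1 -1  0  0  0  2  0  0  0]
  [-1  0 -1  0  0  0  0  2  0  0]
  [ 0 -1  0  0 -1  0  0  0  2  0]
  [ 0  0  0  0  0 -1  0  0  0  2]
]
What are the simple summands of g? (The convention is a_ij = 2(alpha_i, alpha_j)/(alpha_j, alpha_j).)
A_7 (sl(8)) ⊕ B_3 (so(7))

The diagram associated to this matrix has two connected components: the simple roots {alpha_1, alpha_2, alpha_3, alpha_5, alpha_7, alpha_8, alpha_9} form a chain of 7 nodes with single edges (A_7), and {alpha_4, alpha_6, alpha_10} form a chain of 3 nodes with a double edge at one end; the terminal node there is the unique short simple root (B_3). A semisimple Lie algebra decomposes uniquely as the direct sum of simple ideals, one per connected component of its Dynkin diagram, so g ≅ A_7 ⊕ B_3 (dimension 63 + 21 = 84).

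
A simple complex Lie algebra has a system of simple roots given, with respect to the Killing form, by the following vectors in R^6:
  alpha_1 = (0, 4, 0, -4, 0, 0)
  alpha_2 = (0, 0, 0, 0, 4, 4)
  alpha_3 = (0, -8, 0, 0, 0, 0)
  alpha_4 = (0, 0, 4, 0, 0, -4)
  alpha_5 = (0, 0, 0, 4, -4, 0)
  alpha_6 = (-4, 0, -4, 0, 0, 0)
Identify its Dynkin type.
Compute the Cartan integers a_ij = 2(alpha_i, alpha_j)/(alpha_j, alpha_j); the resulting 6x6 Cartan matrix is
[[2, 0, -1, 0, -1, 0], [0, 2, 0, -1, -1, 0], [-2, 0, 2, 0, 0, 0], [0, -1, 0, 2, 0, -1], [-1, -1, 0, 0, 2, 0], [0, 0, 0, -1, 0, 2]].
The roots have two lengths (squared-length ratio 2:1); the short ones are alpha_{1,2,4,5,6}. The associated Dynkin diagram is a chain of 6 nodes with a double edge at one end; the terminal node there is the unique long simple root (C_6), so the type is C_6 (the algebra sp(12)).

C_6 (sp(12))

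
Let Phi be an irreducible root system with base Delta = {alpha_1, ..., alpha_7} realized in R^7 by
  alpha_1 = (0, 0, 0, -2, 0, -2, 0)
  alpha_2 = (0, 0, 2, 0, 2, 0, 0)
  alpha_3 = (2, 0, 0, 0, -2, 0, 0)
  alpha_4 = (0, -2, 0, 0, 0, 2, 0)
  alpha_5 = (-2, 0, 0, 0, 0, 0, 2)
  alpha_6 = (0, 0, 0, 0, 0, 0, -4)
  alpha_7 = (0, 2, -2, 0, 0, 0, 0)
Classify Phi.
Compute the Cartan integers a_ij = 2(alpha_i, alpha_j)/(alpha_j, alpha_j); the resulting 7x7 Cartan matrix is
[[2, 0, 0, -1, 0, 0, 0], [0, 2, -1, 0, 0, 0, -1], [0, -1, 2, 0, -1, 0, 0], [-1, 0, 0, 2, 0, 0, -1], [0, 0, -1, 0, 2, -1, 0], [0, 0, 0, 0, -2, 2, 0], [0, -1, 0, -1, 0, 0, 2]].
The roots have two lengths (squared-length ratio 2:1); the short ones are alpha_{1,2,3,4,5,7}. The associated Dynkin diagram is a chain of 7 nodes with a double edge at one end; the terminal node there is the unique long simple root (C_7), so the type is C_7 (the algebra sp(14)).

C7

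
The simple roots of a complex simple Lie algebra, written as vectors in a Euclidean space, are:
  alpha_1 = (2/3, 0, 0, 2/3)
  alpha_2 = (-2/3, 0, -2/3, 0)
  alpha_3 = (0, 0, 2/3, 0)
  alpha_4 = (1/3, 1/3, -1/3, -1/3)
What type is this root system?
Compute the Cartan integers a_ij = 2(alpha_i, alpha_j)/(alpha_j, alpha_j); the resulting 4x4 Cartan matrix is
[[2, -1, 0, 0], [-1, 2, -2, 0], [0, -1, 2, -1], [0, 0, -1, 2]].
The roots have two lengths (squared-length ratio 2:1); the short ones are alpha_{3,4}. The associated Dynkin diagram is a chain of 4 nodes with a double edge between the middle two (F_4), so the type is F_4.

F_4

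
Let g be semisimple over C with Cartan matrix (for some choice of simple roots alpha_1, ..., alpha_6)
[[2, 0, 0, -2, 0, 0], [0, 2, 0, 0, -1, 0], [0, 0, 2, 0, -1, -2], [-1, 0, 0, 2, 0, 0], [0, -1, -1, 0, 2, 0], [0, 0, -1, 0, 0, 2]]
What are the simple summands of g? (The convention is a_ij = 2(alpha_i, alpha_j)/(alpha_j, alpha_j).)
The diagram associated to this matrix has two connected components: the simple roots {alpha_1, alpha_4} form a chain of 2 nodes with a double edge at one end; the terminal node there is the unique short simple root (B_2), and {alpha_2, alpha_3, alpha_5, alpha_6} form a chain of 4 nodes with a double edge at one end; the terminal node there is the unique short simple root (B_4). A semisimple Lie algebra decomposes uniquely as the direct sum of simple ideals, one per connected component of its Dynkin diagram, so g ≅ B_2 ⊕ B_4 (dimension 10 + 36 = 46).

type B_2 + type B_4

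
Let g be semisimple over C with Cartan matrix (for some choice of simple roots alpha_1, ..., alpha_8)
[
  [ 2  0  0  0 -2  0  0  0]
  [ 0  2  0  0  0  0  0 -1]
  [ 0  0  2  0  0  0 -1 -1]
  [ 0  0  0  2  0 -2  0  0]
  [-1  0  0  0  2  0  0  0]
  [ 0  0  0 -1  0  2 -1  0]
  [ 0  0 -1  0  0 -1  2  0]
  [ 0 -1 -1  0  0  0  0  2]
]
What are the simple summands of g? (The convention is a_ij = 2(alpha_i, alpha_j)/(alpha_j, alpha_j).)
The diagram associated to this matrix has two connected components: the simple roots {alpha_1, alpha_5} form a chain of 2 nodes with a double edge at one end; the terminal node there is the unique short simple root (B_2), and {alpha_2, alpha_3, alpha_4, alpha_6, alpha_7, alpha_8} form a chain of 6 nodes with a double edge at one end; the terminal node there is the unique long simple root (C_6). A semisimple Lie algebra decomposes uniquely as the direct sum of simple ideals, one per connected component of its Dynkin diagram, so g ≅ B_2 ⊕ C_6 (dimension 10 + 78 = 88).

B_2 (so(5)) ⊕ C_6 (sp(12))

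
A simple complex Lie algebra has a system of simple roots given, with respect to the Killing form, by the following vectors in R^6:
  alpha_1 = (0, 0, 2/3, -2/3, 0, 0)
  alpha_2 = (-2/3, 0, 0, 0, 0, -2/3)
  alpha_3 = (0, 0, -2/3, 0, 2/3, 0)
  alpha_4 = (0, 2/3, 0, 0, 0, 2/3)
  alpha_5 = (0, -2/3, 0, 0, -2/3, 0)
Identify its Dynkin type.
Compute the Cartan integers a_ij = 2(alpha_i, alpha_j)/(alpha_j, alpha_j); the resulting 5x5 Cartan matrix is
[[2, 0, -1, 0, 0], [0, 2, 0, -1, 0], [-1, 0, 2, 0, -1], [0, -1, 0, 2, -1], [0, 0, -1, -1, 2]].
All simple roots have the same length, so the diagram is simply laced. The associated Dynkin diagram is a chain of 5 nodes with single edges (A_5), so the type is A_5 (the algebra sl(6)).

A_5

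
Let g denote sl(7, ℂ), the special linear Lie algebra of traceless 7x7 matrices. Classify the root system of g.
type A_6

This is sl(7), which has dimension 7^2 - 1 = 48 and rank 7 - 1 = 6 (a Cartan subalgebra is the diagonal traceless matrices). In the classification of classical Lie algebras, the special linear algebra sl(n+1) has type A_n; here n = 6, so the Dynkin diagram is a chain of 6 nodes with single edges (A_6). Hence the type is A_6.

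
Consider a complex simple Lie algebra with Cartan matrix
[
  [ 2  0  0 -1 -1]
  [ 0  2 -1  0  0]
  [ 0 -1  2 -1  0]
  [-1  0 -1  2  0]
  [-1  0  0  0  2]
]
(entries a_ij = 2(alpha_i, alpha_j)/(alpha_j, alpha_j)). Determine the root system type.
A5

The matrix has rank 5 with 2's on the diagonal. Reading the off-diagonal entries as Dynkin edges (a single edge where a_ij = a_ji = -1; a double or triple edge where a_ij * a_ji = 2 or 3), the diagram is a chain of 5 nodes with single edges (A_5). One simple-root ordering that puts it in standard form is (alpha_2, alpha_3, alpha_4, alpha_1, alpha_5). So the algebra is type A_5, i.e. sl(6).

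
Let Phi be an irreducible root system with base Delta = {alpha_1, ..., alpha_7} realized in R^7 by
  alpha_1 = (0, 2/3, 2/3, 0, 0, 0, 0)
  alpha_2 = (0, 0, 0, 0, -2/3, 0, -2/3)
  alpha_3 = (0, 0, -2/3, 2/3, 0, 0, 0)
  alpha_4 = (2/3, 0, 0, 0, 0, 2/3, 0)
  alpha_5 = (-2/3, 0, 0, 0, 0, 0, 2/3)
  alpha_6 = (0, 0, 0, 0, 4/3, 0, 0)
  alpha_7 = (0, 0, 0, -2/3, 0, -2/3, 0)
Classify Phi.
Compute the Cartan integers a_ij = 2(alpha_i, alpha_j)/(alpha_j, alpha_j); the resulting 7x7 Cartan matrix is
[[2, 0, -1, 0, 0, 0, 0], [0, 2, 0, 0, -1, -1, 0], [-1, 0, 2, 0, 0, 0, -1], [0, 0, 0, 2, -1, 0, -1], [0, -1, 0, -1, 2, 0, 0], [0, -2, 0, 0, 0, 2, 0], [0, 0, -1, -1, 0, 0, 2]].
The roots have two lengths (squared-length ratio 2:1); the short ones are alpha_{1,2,3,4,5,7}. The associated Dynkin diagram is a chain of 7 nodes with a double edge at one end; the terminal node there is the unique long simple root (C_7), so the type is C_7 (the algebra sp(14)).

type C_7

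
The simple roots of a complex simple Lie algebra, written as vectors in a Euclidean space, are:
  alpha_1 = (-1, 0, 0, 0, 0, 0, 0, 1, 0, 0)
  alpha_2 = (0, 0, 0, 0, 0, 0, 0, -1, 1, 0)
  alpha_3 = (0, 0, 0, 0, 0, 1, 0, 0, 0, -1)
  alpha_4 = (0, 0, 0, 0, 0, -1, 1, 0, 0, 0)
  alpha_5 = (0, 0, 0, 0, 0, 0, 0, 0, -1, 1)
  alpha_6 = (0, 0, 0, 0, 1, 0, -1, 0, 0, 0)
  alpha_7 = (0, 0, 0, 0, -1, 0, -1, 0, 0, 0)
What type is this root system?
Compute the Cartan integers a_ij = 2(alpha_i, alpha_j)/(alpha_j, alpha_j); the resulting 7x7 Cartan matrix is
[[2, -1, 0, 0, 0, 0, 0], [-1, 2, 0, 0, -1, 0, 0], [0, 0, 2, -1, -1, 0, 0], [0, 0, -1, 2, 0, -1, -1], [0, -1, -1, 0, 2, 0, 0], [0, 0, 0, -1, 0, 2, 0], [0, 0, 0, -1, 0, 0, 2]].
All simple roots have the same length, so the diagram is simply laced. The associated Dynkin diagram is a chain of 5 nodes with a fork of two nodes at one end (D_7), so the type is D_7 (the algebra so(14)).

D_7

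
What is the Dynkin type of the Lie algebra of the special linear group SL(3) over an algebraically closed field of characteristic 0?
This is sl(3), which has dimension 3^2 - 1 = 8 and rank 3 - 1 = 2 (a Cartan subalgebra is the diagonal traceless matrices). In the classification of classical Lie algebras, the special linear algebra sl(n+1) has type A_n; here n = 2, so the Dynkin diagram is a chain of 2 nodes with single edges (A_2). Hence the type is A_2.

A2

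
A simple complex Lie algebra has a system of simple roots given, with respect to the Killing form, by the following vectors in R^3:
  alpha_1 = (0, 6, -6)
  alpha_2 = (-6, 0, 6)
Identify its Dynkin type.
Compute the Cartan integers a_ij = 2(alpha_i, alpha_j)/(alpha_j, alpha_j); the resulting 2x2 Cartan matrix is
[[2, -1], [-1, 2]].
All simple roots have the same length, so the diagram is simply laced. The associated Dynkin diagram is a chain of 2 nodes with single edges (A_2), so the type is A_2 (the algebra sl(3)).

type A_2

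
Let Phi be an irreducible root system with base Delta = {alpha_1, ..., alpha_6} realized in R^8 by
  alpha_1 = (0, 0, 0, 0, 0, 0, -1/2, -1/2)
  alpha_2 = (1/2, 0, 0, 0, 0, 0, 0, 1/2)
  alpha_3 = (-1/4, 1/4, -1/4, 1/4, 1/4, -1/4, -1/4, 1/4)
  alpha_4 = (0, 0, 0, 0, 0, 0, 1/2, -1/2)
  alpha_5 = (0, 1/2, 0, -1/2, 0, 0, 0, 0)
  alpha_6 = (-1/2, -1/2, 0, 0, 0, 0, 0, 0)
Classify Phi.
E6

Compute the Cartan integers a_ij = 2(alpha_i, alpha_j)/(alpha_j, alpha_j); the resulting 6x6 Cartan matrix is
[[2, -1, 0, 0, 0, 0], [-1, 2, 0, -1, 0, -1], [0, 0, 2, -1, 0, 0], [0, -1, -1, 2, 0, 0], [0, 0, 0, 0, 2, -1], [0, -1, 0, 0, -1, 2]].
All simple roots have the same length, so the diagram is simply laced. The associated Dynkin diagram is a chain of 5 nodes with one extra node attached to the third node from one end (E_6), so the type is E_6.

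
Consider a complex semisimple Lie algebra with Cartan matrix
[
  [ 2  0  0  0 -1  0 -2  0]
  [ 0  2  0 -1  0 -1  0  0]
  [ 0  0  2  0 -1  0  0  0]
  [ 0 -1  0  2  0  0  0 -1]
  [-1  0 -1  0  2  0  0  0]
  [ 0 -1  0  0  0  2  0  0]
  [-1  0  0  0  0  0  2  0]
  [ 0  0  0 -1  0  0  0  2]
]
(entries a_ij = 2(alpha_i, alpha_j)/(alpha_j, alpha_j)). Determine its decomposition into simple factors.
A_4 ⊕ B_4

The diagram associated to this matrix has two connected components: the simple roots {alpha_2, alpha_4, alpha_6, alpha_8} form a chain of 4 nodes with single edges (A_4), and {alpha_1, alpha_3, alpha_5, alpha_7} form a chain of 4 nodes with a double edge at one end; the terminal node there is the unique short simple root (B_4). A semisimple Lie algebra decomposes uniquely as the direct sum of simple ideals, one per connected component of its Dynkin diagram, so g ≅ A_4 ⊕ B_4 (dimension 24 + 36 = 60).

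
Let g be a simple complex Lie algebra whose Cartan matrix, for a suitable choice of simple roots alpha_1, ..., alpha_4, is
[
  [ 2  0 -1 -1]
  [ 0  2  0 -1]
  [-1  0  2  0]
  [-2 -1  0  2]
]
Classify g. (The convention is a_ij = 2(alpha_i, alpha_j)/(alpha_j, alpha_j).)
The matrix has rank 4 with 2's on the diagonal. Reading the off-diagonal entries as Dynkin edges (a single edge where a_ij = a_ji = -1; a double or triple edge where a_ij * a_ji = 2 or 3), the diagram is a chain of 4 nodes with a double edge between the middle two (F_4). One simple-root ordering that puts it in standard form is (alpha_2, alpha_4, alpha_1, alpha_3). So the algebra is type F_4.

F_4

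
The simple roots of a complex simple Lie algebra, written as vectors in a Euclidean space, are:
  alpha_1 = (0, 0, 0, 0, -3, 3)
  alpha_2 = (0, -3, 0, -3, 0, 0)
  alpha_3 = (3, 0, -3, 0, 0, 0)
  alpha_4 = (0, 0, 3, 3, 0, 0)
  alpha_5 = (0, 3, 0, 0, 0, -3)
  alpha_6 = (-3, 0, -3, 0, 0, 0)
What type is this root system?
D_6

Compute the Cartan integers a_ij = 2(alpha_i, alpha_j)/(alpha_j, alpha_j); the resulting 6x6 Cartan matrix is
[[2, 0, 0, 0, -1, 0], [0, 2, 0, -1, -1, 0], [0, 0, 2, -1, 0, 0], [0, -1, -1, 2, 0, -1], [-1, -1, 0, 0, 2, 0], [0, 0, 0, -1, 0, 2]].
All simple roots have the same length, so the diagram is simply laced. The associated Dynkin diagram is a chain of 4 nodes with a fork of two nodes at one end (D_6), so the type is D_6 (the algebra so(12)).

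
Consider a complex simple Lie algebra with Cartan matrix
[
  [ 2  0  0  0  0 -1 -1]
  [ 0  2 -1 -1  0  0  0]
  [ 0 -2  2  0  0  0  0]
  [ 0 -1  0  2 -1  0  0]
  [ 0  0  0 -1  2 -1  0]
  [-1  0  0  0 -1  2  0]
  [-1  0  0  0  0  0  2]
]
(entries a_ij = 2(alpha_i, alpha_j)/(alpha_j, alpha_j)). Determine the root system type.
C_7

The matrix has rank 7 with 2's on the diagonal. Reading the off-diagonal entries as Dynkin edges (a single edge where a_ij = a_ji = -1; a double or triple edge where a_ij * a_ji = 2 or 3), the diagram is a chain of 7 nodes with a double edge at one end; the terminal node there is the unique long simple root (C_7). One simple-root ordering that puts it in standard form is (alpha_7, alpha_1, alpha_6, alpha_5, alpha_4, alpha_2, alpha_3). So the algebra is type C_7, i.e. sp(14).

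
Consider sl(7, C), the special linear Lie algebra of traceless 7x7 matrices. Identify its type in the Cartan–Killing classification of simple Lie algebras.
A_6 (sl(7))

This is sl(7), which has dimension 7^2 - 1 = 48 and rank 7 - 1 = 6 (a Cartan subalgebra is the diagonal traceless matrices). In the classification of classical Lie algebras, the special linear algebra sl(n+1) has type A_n; here n = 6, so the Dynkin diagram is a chain of 6 nodes with single edges (A_6). Hence the type is A_6.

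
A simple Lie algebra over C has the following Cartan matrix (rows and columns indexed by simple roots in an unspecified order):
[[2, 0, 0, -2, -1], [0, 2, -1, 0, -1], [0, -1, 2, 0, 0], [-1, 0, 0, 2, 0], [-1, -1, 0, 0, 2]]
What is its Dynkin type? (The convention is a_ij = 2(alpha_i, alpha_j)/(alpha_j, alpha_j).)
The matrix has rank 5 with 2's on the diagonal. Reading the off-diagonal entries as Dynkin edges (a single edge where a_ij = a_ji = -1; a double or triple edge where a_ij * a_ji = 2 or 3), the diagram is a chain of 5 nodes with a double edge at one end; the terminal node there is the unique short simple root (B_5). One simple-root ordering that puts it in standard form is (alpha_3, alpha_2, alpha_5, alpha_1, alpha_4). So the algebra is type B_5, i.e. so(11).

B5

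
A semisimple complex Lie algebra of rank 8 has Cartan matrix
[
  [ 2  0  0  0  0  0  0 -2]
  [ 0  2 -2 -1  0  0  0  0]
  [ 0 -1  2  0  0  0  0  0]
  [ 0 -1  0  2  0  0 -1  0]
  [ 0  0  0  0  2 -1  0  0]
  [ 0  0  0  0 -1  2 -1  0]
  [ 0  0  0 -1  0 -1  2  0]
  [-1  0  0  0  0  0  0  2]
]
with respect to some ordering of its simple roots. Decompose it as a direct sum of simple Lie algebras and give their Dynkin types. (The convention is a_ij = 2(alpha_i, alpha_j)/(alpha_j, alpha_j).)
B_2 (so(5)) ⊕ B_6 (so(13))

The diagram associated to this matrix has two connected components: the simple roots {alpha_1, alpha_8} form a chain of 2 nodes with a double edge at one end; the terminal node there is the unique short simple root (B_2), and {alpha_2, alpha_3, alpha_4, alpha_5, alpha_6, alpha_7} form a chain of 6 nodes with a double edge at one end; the terminal node there is the unique short simple root (B_6). A semisimple Lie algebra decomposes uniquely as the direct sum of simple ideals, one per connected component of its Dynkin diagram, so g ≅ B_2 ⊕ B_6 (dimension 10 + 78 = 88).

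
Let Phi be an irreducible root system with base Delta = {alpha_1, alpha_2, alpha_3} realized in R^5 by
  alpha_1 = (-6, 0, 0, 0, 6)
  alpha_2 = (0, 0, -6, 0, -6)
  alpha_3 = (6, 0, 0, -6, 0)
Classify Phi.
A_3 (sl(4))

Compute the Cartan integers a_ij = 2(alpha_i, alpha_j)/(alpha_j, alpha_j); the resulting 3x3 Cartan matrix is
[[2, -1, -1], [-1, 2, 0], [-1, 0, 2]].
All simple roots have the same length, so the diagram is simply laced. The associated Dynkin diagram is a chain of 3 nodes with single edges (A_3), so the type is A_3 (the algebra sl(4)).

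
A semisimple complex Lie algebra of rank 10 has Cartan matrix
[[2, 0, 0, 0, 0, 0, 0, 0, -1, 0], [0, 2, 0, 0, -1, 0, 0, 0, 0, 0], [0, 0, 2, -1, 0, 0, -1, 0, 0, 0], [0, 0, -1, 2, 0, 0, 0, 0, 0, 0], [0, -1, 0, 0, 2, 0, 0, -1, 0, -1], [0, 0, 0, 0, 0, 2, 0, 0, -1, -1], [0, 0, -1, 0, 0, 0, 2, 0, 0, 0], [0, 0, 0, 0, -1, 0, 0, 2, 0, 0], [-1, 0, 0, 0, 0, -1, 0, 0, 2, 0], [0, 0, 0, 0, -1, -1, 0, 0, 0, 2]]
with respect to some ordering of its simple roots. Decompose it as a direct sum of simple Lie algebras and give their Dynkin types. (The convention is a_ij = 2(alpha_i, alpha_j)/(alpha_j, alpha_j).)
The diagram associated to this matrix has two connected components: the simple roots {alpha_3, alpha_4, alpha_7} form a chain of 3 nodes with single edges (A_3), and {alpha_1, alpha_2, alpha_5, alpha_6, alpha_8, alpha_9, alpha_10} form a chain of 5 nodes with a fork of two nodes at one end (D_7). A semisimple Lie algebra decomposes uniquely as the direct sum of simple ideals, one per connected component of its Dynkin diagram, so g ≅ A_3 ⊕ D_7 (dimension 15 + 91 = 106).

A_3 + D_7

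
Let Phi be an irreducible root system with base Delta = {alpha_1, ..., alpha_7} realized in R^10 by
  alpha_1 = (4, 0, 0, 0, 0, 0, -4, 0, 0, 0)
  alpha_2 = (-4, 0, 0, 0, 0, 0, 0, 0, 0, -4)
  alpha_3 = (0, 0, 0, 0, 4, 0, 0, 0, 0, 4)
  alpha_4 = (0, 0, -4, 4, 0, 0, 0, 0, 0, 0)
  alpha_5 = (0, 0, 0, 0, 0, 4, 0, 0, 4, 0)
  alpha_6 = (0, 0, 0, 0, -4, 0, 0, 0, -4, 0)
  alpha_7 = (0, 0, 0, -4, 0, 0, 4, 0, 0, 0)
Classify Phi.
Compute the Cartan integers a_ij = 2(alpha_i, alpha_j)/(alpha_j, alpha_j); the resulting 7x7 Cartan matrix is
[[2, -1, 0, 0, 0, 0, -1], [-1, 2, -1, 0, 0, 0, 0], [0, -1, 2, 0, 0, -1, 0], [0, 0, 0, 2, 0, 0, -1], [0, 0, 0, 0, 2, -1, 0], [0, 0, -1, 0, -1, 2, 0], [-1, 0, 0, -1, 0, 0, 2]].
All simple roots have the same length, so the diagram is simply laced. The associated Dynkin diagram is a chain of 7 nodes with single edges (A_7), so the type is A_7 (the algebra sl(8)).

A_7 (sl(8))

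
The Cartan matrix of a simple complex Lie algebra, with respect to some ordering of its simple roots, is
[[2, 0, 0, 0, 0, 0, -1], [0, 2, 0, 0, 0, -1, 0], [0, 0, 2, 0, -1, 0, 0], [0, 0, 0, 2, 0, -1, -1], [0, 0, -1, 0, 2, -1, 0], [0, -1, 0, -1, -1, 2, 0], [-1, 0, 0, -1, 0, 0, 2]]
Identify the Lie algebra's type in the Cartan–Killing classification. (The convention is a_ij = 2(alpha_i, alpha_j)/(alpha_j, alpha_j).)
E_7

The matrix has rank 7 with 2's on the diagonal. Reading the off-diagonal entries as Dynkin edges (a single edge where a_ij = a_ji = -1; a double or triple edge where a_ij * a_ji = 2 or 3), the diagram is a chain of 6 nodes with one extra node attached to the third node from one end (E_7). One simple-root ordering that puts it in standard form is (alpha_3, alpha_2, alpha_5, alpha_6, alpha_4, alpha_7, alpha_1). So the algebra is type E_7.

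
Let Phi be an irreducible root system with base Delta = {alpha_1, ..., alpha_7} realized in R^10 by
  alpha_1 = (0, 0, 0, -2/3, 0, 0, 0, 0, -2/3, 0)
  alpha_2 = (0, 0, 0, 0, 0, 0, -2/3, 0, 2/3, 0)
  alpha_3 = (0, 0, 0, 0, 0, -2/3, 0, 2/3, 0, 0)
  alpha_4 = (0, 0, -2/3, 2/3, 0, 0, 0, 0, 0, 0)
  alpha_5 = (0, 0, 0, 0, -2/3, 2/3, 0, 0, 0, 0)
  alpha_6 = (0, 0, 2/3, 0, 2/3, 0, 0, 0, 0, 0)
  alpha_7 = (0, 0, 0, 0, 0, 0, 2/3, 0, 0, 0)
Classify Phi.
Compute the Cartan integers a_ij = 2(alpha_i, alpha_j)/(alpha_j, alpha_j); the resulting 7x7 Cartan matrix is
[[2, -1, 0, -1, 0, 0, 0], [-1, 2, 0, 0, 0, 0, -2], [0, 0, 2, 0, -1, 0, 0], [-1, 0, 0, 2, 0, -1, 0], [0, 0, -1, 0, 2, -1, 0], [0, 0, 0, -1, -1, 2, 0], [0, -1, 0, 0, 0, 0, 2]].
The roots have two lengths (squared-length ratio 2:1); the short ones are alpha_{7}. The associated Dynkin diagram is a chain of 7 nodes with a double edge at one end; the terminal node there is the unique short simple root (B_7), so the type is B_7 (the algebra so(15)).

B7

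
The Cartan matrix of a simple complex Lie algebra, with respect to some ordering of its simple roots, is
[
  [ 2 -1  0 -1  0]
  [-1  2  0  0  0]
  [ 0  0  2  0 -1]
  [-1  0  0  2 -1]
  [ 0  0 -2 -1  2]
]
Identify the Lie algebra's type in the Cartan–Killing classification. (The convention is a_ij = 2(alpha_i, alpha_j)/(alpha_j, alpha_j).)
type B_5

The matrix has rank 5 with 2's on the diagonal. Reading the off-diagonal entries as Dynkin edges (a single edge where a_ij = a_ji = -1; a double or triple edge where a_ij * a_ji = 2 or 3), the diagram is a chain of 5 nodes with a double edge at one end; the terminal node there is the unique short simple root (B_5). One simple-root ordering that puts it in standard form is (alpha_2, alpha_1, alpha_4, alpha_5, alpha_3). So the algebra is type B_5, i.e. so(11).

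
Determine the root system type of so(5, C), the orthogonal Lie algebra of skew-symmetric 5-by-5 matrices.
type B_2

This is so(5) with 5 odd, which has dimension 5(5-1)/2 = 10 and rank (5-1)/2 = 2. In the classification of classical Lie algebras, the orthogonal algebra so(2n+1) in an odd number of variables has type B_n; here n = 2, so the Dynkin diagram is a chain of 2 nodes with a double edge at one end; the terminal node there is the unique short simple root (B_2). Hence the type is B_2.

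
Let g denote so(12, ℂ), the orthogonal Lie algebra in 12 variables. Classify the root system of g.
type D_6

This is so(12) with 12 even, which has dimension 12(12-1)/2 = 66 and rank 12/2 = 6. In the classification of classical Lie algebras, the orthogonal algebra so(2n) in an even number of variables has type D_n; here n = 6, so the Dynkin diagram is a chain of 4 nodes with a fork of two nodes at one end (D_6). Hence the type is D_6.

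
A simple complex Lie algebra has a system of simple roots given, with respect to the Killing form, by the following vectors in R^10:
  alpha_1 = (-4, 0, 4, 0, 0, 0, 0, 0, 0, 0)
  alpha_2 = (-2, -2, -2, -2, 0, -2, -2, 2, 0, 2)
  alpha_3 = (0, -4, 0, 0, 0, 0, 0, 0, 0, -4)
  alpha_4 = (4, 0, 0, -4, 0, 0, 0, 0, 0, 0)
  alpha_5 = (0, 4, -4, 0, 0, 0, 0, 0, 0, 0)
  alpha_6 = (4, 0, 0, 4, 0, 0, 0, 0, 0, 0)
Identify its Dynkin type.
Compute the Cartan integers a_ij = 2(alpha_i, alpha_j)/(alpha_j, alpha_j); the resulting 6x6 Cartan matrix is
[[2, 0, 0, -1, -1, -1], [0, 2, 0, 0, 0, -1], [0, 0, 2, 0, -1, 0], [-1, 0, 0, 2, 0, 0], [-1, 0, -1, 0, 2, 0], [-1, -1, 0, 0, 0, 2]].
All simple roots have the same length, so the diagram is simply laced. The associated Dynkin diagram is a chain of 5 nodes with one extra node attached to the third node from one end (E_6), so the type is E_6.

E6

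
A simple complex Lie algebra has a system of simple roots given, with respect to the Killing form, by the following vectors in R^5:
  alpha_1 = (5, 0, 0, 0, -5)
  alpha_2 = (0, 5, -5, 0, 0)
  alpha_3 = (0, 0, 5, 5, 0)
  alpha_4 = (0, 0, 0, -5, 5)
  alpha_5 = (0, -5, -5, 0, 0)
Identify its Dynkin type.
Compute the Cartan integers a_ij = 2(alpha_i, alpha_j)/(alpha_j, alpha_j); the resulting 5x5 Cartan matrix is
[[2, 0, 0, -1, 0], [0, 2, -1, 0, 0], [0, -1, 2, -1, -1], [-1, 0, -1, 2, 0], [0, 0, -1, 0, 2]].
All simple roots have the same length, so the diagram is simply laced. The associated Dynkin diagram is a chain of 3 nodes with a fork of two nodes at one end (D_5), so the type is D_5 (the algebra so(10)).

D_5 (so(10))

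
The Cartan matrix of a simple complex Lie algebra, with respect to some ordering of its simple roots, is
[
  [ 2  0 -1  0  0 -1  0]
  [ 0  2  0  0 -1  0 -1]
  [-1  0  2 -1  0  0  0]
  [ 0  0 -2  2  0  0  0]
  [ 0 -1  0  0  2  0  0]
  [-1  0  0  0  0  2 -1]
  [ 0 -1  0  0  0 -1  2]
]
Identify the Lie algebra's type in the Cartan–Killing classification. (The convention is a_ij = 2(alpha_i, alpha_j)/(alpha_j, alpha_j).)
type C_7

The matrix has rank 7 with 2's on the diagonal. Reading the off-diagonal entries as Dynkin edges (a single edge where a_ij = a_ji = -1; a double or triple edge where a_ij * a_ji = 2 or 3), the diagram is a chain of 7 nodes with a double edge at one end; the terminal node there is the unique long simple root (C_7). One simple-root ordering that puts it in standard form is (alpha_5, alpha_2, alpha_7, alpha_6, alpha_1, alpha_3, alpha_4). So the algebra is type C_7, i.e. sp(14).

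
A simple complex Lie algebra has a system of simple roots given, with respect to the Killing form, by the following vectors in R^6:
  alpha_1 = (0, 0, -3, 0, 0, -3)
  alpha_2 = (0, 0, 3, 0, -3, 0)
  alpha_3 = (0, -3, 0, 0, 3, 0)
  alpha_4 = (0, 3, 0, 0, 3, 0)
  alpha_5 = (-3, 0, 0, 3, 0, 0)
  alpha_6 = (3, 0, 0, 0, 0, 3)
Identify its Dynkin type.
D_6 (so(12))

Compute the Cartan integers a_ij = 2(alpha_i, alpha_j)/(alpha_j, alpha_j); the resulting 6x6 Cartan matrix is
[[2, -1, 0, 0, 0, -1], [-1, 2, -1, -1, 0, 0], [0, -1, 2, 0, 0, 0], [0, -1, 0, 2, 0, 0], [0, 0, 0, 0, 2, -1], [-1, 0, 0, 0, -1, 2]].
All simple roots have the same length, so the diagram is simply laced. The associated Dynkin diagram is a chain of 4 nodes with a fork of two nodes at one end (D_6), so the type is D_6 (the algebra so(12)).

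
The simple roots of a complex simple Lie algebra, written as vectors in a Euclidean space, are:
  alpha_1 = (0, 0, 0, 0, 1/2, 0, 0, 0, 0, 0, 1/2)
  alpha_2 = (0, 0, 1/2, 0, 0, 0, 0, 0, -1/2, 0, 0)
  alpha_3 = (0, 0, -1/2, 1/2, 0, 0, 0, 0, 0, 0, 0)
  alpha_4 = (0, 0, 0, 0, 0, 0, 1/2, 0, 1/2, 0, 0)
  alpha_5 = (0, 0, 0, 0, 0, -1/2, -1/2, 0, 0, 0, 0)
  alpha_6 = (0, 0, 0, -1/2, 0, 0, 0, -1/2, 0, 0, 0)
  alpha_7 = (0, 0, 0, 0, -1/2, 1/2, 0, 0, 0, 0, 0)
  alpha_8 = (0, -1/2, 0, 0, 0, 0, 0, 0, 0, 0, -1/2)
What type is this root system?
Compute the Cartan integers a_ij = 2(alpha_i, alpha_j)/(alpha_j, alpha_j); the resulting 8x8 Cartan matrix is
[[2, 0, 0, 0, 0, 0, -1, -1], [0, 2, -1, -1, 0, 0, 0, 0], [0, -1, 2, 0, 0, -1, 0, 0], [0, -1, 0, 2, -1, 0, 0, 0], [0, 0, 0, -1, 2, 0, -1, 0], [0, 0, -1, 0, 0, 2, 0, 0], [-1, 0, 0, 0, -1, 0, 2, 0], [-1, 0, 0, 0, 0, 0, 0, 2]].
All simple roots have the same length, so the diagram is simply laced. The associated Dynkin diagram is a chain of 8 nodes with single edges (A_8), so the type is A_8 (the algebra sl(9)).

A_8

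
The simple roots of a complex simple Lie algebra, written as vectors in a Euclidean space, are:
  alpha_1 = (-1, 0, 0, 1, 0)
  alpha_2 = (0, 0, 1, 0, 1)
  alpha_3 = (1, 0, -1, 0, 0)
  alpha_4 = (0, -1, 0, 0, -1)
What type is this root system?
Compute the Cartan integers a_ij = 2(alpha_i, alpha_j)/(alpha_j, alpha_j); the resulting 4x4 Cartan matrix is
[[2, 0, -1, 0], [0, 2, -1, -1], [-1, -1, 2, 0], [0, -1, 0, 2]].
All simple roots have the same length, so the diagram is simply laced. The associated Dynkin diagram is a chain of 4 nodes with single edges (A_4), so the type is A_4 (the algebra sl(5)).

type A_4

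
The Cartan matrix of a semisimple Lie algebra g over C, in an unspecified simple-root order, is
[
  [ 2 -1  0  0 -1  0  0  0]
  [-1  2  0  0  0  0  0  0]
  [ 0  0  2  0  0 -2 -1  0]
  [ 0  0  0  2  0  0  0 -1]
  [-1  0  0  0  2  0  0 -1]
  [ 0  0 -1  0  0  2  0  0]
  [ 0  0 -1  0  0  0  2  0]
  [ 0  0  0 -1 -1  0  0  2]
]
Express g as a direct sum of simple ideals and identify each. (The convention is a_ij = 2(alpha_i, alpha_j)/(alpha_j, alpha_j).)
A5 ⊕ B3

The diagram associated to this matrix has two connected components: the simple roots {alpha_1, alpha_2, alpha_4, alpha_5, alpha_8} form a chain of 5 nodes with single edges (A_5), and {alpha_3, alpha_6, alpha_7} form a chain of 3 nodes with a double edge at one end; the terminal node there is the unique short simple root (B_3). A semisimple Lie algebra decomposes uniquely as the direct sum of simple ideals, one per connected component of its Dynkin diagram, so g ≅ A_5 ⊕ B_3 (dimension 35 + 21 = 56).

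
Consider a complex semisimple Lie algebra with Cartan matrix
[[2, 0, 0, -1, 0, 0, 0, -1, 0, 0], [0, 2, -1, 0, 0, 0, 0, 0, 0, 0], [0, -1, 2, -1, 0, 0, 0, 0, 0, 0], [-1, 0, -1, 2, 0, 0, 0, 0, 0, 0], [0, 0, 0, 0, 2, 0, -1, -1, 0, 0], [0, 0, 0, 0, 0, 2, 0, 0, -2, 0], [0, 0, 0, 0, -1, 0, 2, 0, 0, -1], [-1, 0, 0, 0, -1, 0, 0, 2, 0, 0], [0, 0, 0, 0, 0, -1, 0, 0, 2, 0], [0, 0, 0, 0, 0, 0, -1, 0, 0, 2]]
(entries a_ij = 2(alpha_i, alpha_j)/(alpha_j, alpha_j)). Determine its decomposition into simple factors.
The diagram associated to this matrix has two connected components: the simple roots {alpha_1, alpha_2, alpha_3, alpha_4, alpha_5, alpha_7, alpha_8, alpha_10} form a chain of 8 nodes with single edges (A_8), and {alpha_6, alpha_9} form a chain of 2 nodes with a double edge at one end; the terminal node there is the unique short simple root (B_2). A semisimple Lie algebra decomposes uniquely as the direct sum of simple ideals, one per connected component of its Dynkin diagram, so g ≅ A_8 ⊕ B_2 (dimension 80 + 10 = 90).

A_8 + B_2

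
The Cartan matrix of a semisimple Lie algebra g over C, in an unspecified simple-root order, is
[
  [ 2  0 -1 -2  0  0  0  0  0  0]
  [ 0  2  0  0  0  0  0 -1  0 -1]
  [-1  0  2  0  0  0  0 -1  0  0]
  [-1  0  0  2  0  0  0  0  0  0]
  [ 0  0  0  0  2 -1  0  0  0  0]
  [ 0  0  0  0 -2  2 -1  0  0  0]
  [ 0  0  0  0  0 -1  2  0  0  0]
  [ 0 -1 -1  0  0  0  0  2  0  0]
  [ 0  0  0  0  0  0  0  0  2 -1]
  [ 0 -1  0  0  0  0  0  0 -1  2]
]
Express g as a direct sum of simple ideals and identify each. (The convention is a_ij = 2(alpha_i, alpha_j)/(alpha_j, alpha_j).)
The diagram associated to this matrix has two connected components: the simple roots {alpha_5, alpha_6, alpha_7} form a chain of 3 nodes with a double edge at one end; the terminal node there is the unique short simple root (B_3), and {alpha_1, alpha_2, alpha_3, alpha_4, alpha_8, alpha_9, alpha_10} form a chain of 7 nodes with a double edge at one end; the terminal node there is the unique short simple root (B_7). A semisimple Lie algebra decomposes uniquely as the direct sum of simple ideals, one per connected component of its Dynkin diagram, so g ≅ B_3 ⊕ B_7 (dimension 21 + 105 = 126).

B_3 (so(7)) + B_7 (so(15))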